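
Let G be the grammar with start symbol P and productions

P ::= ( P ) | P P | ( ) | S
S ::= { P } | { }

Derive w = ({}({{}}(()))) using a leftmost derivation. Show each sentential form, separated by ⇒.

P ⇒ (P)   [P ::= ( P )]
(P) ⇒ (PP)   [P ::= P P]
(PP) ⇒ (SP)   [P ::= S]
(SP) ⇒ ({}P)   [S ::= { }]
({}P) ⇒ ({}(P))   [P ::= ( P )]
({}(P)) ⇒ ({}(PP))   [P ::= P P]
({}(PP)) ⇒ ({}(SP))   [P ::= S]
({}(SP)) ⇒ ({}({P}P))   [S ::= { P }]
({}({P}P)) ⇒ ({}({S}P))   [P ::= S]
({}({S}P)) ⇒ ({}({{}}P))   [S ::= { }]
({}({{}}P)) ⇒ ({}({{}}(P)))   [P ::= ( P )]
({}({{}}(P))) ⇒ ({}({{}}(())))   [P ::= ( )]

P⇒(P)⇒(PP)⇒(SP)⇒({}P)⇒({}(P))⇒({}(PP))⇒({}(SP))⇒({}({P}P))⇒({}({S}P))⇒({}({{}}P))⇒({}({{}}(P)))⇒({}({{}}(())))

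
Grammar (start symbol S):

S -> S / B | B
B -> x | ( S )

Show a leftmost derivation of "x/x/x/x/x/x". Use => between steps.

S => S/B   [S -> S / B]
S/B => S/B/B   [S -> S / B]
S/B/B => S/B/B/B   [S -> S / B]
S/B/B/B => S/B/B/B/B   [S -> S / B]
S/B/B/B/B => S/B/B/B/B/B   [S -> S / B]
S/B/B/B/B/B => B/B/B/B/B/B   [S -> B]
B/B/B/B/B/B => x/B/B/B/B/B   [B -> x]
x/B/B/B/B/B => x/x/B/B/B/B   [B -> x]
x/x/B/B/B/B => x/x/x/B/B/B   [B -> x]
x/x/x/B/B/B => x/x/x/x/B/B   [B -> x]
x/x/x/x/B/B => x/x/x/x/x/B   [B -> x]
x/x/x/x/x/B => x/x/x/x/x/x   [B -> x]

S => S/B => S/B/B => S/B/B/B => S/B/B/B/B => S/B/B/B/B/B => B/B/B/B/B/B => x/B/B/B/B/B => x/x/B/B/B/B => x/x/x/B/B/B => x/x/x/x/B/B => x/x/x/x/x/B => x/x/x/x/x/x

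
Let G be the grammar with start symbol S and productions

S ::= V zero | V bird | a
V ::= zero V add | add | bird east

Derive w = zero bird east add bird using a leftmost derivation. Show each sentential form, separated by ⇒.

S ⇒ V bird   [S ::= V bird]
V bird ⇒ zero V add bird   [V ::= zero V add]
zero V add bird ⇒ zero bird east add bird   [V ::= bird east]

S ⇒ V bird ⇒ zero V add bird ⇒ zero bird east add bird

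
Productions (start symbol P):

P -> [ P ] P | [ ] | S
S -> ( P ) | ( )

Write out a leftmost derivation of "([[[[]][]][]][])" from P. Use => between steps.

P => S   [P -> S]
S => (P)   [S -> ( P )]
(P) => ([P]P)   [P -> [ P ] P]
([P]P) => ([[P]P]P)   [P -> [ P ] P]
([[P]P]P) => ([[[P]P]P]P)   [P -> [ P ] P]
([[[P]P]P]P) => ([[[[]]P]P]P)   [P -> [ ]]
([[[[]]P]P]P) => ([[[[]][]]P]P)   [P -> [ ]]
([[[[]][]]P]P) => ([[[[]][]][]]P)   [P -> [ ]]
([[[[]][]][]]P) => ([[[[]][]][]][])   [P -> [ ]]

P=>S=>(P)=>([P]P)=>([[P]P]P)=>([[[P]P]P]P)=>([[[[]]P]P]P)=>([[[[]][]]P]P)=>([[[[]][]][]]P)=>([[[[]][]][]][])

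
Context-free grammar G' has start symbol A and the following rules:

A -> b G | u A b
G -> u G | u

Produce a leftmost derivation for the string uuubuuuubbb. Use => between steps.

A => uAb   [A -> u A b]
uAb => uuAbb   [A -> u A b]
uuAbb => uuuAbbb   [A -> u A b]
uuuAbbb => uuubGbbb   [A -> b G]
uuubGbbb => uuubuGbbb   [G -> u G]
uuubuGbbb => uuubuuGbbb   [G -> u G]
uuubuuGbbb => uuubuuuGbbb   [G -> u G]
uuubuuuGbbb => uuubuuuubbb   [G -> u]

A=>uAb=>uuAbb=>uuuAbbb=>uuubGbbb=>uuubuGbbb=>uuubuuGbbb=>uuubuuuGbbb=>uuubuuuubbb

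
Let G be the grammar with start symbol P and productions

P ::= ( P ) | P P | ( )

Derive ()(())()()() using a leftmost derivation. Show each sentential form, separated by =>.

P=>PP=>()P=>()PP=>()PPP=>()PPPP=>()(P)PPP=>()(())PPP=>()(())()PP=>()(())()()P=>()(())()()()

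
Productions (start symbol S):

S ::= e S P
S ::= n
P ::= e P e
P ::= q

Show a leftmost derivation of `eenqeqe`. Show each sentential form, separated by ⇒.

S ⇒ eSP   [S ::= e S P]
eSP ⇒ eeSPP   [S ::= e S P]
eeSPP ⇒ eenPP   [S ::= n]
eenPP ⇒ eenqP   [P ::= q]
eenqP ⇒ eenqePe   [P ::= e P e]
eenqePe ⇒ eenqeqe   [P ::= q]

S ⇒ eSP ⇒ eeSPP ⇒ eenPP ⇒ eenqP ⇒ eenqePe ⇒ eenqeqe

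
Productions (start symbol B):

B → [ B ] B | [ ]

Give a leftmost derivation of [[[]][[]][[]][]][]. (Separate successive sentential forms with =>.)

B => [B]B   [B → [ B ] B]
[B]B => [[B]B]B   [B → [ B ] B]
[[B]B]B => [[[]]B]B   [B → [ ]]
[[[]]B]B => [[[]][B]B]B   [B → [ B ] B]
[[[]][B]B]B => [[[]][[]]B]B   [B → [ ]]
[[[]][[]]B]B => [[[]][[]][B]B]B   [B → [ B ] B]
[[[]][[]][B]B]B => [[[]][[]][[]]B]B   [B → [ ]]
[[[]][[]][[]]B]B => [[[]][[]][[]][]]B   [B → [ ]]
[[[]][[]][[]][]]B => [[[]][[]][[]][]][]   [B → [ ]]

B => [B]B => [[B]B]B => [[[]]B]B => [[[]][B]B]B => [[[]][[]]B]B => [[[]][[]][B]B]B => [[[]][[]][[]]B]B => [[[]][[]][[]][]]B => [[[]][[]][[]][]][]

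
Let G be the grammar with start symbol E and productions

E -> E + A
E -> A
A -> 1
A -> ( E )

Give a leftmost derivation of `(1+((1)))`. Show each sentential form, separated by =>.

E => A => (E) => (E+A) => (A+A) => (1+A) => (1+(E)) => (1+(A)) => (1+((E))) => (1+((A))) => (1+((1)))

E => A   [E -> A]
A => (E)   [A -> ( E )]
(E) => (E+A)   [E -> E + A]
(E+A) => (A+A)   [E -> A]
(A+A) => (1+A)   [A -> 1]
(1+A) => (1+(E))   [A -> ( E )]
(1+(E)) => (1+(A))   [E -> A]
(1+(A)) => (1+((E)))   [A -> ( E )]
(1+((E))) => (1+((A)))   [E -> A]
(1+((A))) => (1+((1)))   [A -> 1]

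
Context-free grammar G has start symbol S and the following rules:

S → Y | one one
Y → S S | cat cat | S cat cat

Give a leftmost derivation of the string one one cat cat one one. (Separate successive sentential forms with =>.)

S => Y => S S => Y S => S S S => one one S S => one one Y S => one one cat cat S => one one cat cat one one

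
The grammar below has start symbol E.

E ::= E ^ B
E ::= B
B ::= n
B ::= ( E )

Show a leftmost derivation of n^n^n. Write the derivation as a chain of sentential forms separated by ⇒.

E⇒E^B⇒E^B^B⇒B^B^B⇒n^B^B⇒n^n^B⇒n^n^n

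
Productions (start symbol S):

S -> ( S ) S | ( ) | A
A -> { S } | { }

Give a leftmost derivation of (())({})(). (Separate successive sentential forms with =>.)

S => (S)S   [S -> ( S ) S]
(S)S => (())S   [S -> ( )]
(())S => (())(S)S   [S -> ( S ) S]
(())(S)S => (())(A)S   [S -> A]
(())(A)S => (())({})S   [A -> { }]
(())({})S => (())({})()   [S -> ( )]

S => (S)S => (())S => (())(S)S => (())(A)S => (())({})S => (())({})()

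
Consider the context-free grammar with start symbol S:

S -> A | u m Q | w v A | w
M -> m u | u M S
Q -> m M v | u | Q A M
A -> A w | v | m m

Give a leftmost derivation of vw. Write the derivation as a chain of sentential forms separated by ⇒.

S ⇒ A   [S -> A]
A ⇒ Aw   [A -> A w]
Aw ⇒ vw   [A -> v]

S⇒A⇒Aw⇒vw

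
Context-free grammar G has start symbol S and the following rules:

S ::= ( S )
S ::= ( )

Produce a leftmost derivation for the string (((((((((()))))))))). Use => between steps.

S => (S) => ((S)) => (((S))) => ((((S)))) => (((((S))))) => ((((((S)))))) => (((((((S))))))) => ((((((((S)))))))) => (((((((((S))))))))) => (((((((((())))))))))

S => (S)   [S ::= ( S )]
(S) => ((S))   [S ::= ( S )]
((S)) => (((S)))   [S ::= ( S )]
(((S))) => ((((S))))   [S ::= ( S )]
((((S)))) => (((((S)))))   [S ::= ( S )]
(((((S))))) => ((((((S))))))   [S ::= ( S )]
((((((S)))))) => (((((((S)))))))   [S ::= ( S )]
(((((((S))))))) => ((((((((S))))))))   [S ::= ( S )]
((((((((S)))))))) => (((((((((S)))))))))   [S ::= ( S )]
(((((((((S))))))))) => (((((((((())))))))))   [S ::= ( )]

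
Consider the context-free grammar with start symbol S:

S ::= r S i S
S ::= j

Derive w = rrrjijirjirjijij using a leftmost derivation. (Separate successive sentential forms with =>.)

S => rSiS   [S ::= r S i S]
rSiS => rrSiSiS   [S ::= r S i S]
rrSiSiS => rrrSiSiSiS   [S ::= r S i S]
rrrSiSiSiS => rrrjiSiSiS   [S ::= j]
rrrjiSiSiS => rrrjijiSiS   [S ::= j]
rrrjijiSiS => rrrjijirSiSiS   [S ::= r S i S]
rrrjijirSiSiS => rrrjijirjiSiS   [S ::= j]
rrrjijirjiSiS => rrrjijirjirSiSiS   [S ::= r S i S]
rrrjijirjirSiSiS => rrrjijirjirjiSiS   [S ::= j]
rrrjijirjirjiSiS => rrrjijirjirjijiS   [S ::= j]
rrrjijirjirjijiS => rrrjijirjirjijij   [S ::= j]

S=>rSiS=>rrSiSiS=>rrrSiSiSiS=>rrrjiSiSiS=>rrrjijiSiS=>rrrjijirSiSiS=>rrrjijirjiSiS=>rrrjijirjirSiSiS=>rrrjijirjirjiSiS=>rrrjijirjirjijiS=>rrrjijirjirjijij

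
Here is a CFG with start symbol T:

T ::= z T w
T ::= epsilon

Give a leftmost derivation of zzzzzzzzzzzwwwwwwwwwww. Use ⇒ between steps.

T ⇒ zTw   [T ::= z T w]
zTw ⇒ zzTww   [T ::= z T w]
zzTww ⇒ zzzTwww   [T ::= z T w]
zzzTwww ⇒ zzzzTwwww   [T ::= z T w]
zzzzTwwww ⇒ zzzzzTwwwww   [T ::= z T w]
zzzzzTwwwww ⇒ zzzzzzTwwwwww   [T ::= z T w]
zzzzzzTwwwwww ⇒ zzzzzzzTwwwwwww   [T ::= z T w]
zzzzzzzTwwwwwww ⇒ zzzzzzzzTwwwwwwww   [T ::= z T w]
zzzzzzzzTwwwwwwww ⇒ zzzzzzzzzTwwwwwwwww   [T ::= z T w]
zzzzzzzzzTwwwwwwwww ⇒ zzzzzzzzzzTwwwwwwwwww   [T ::= z T w]
zzzzzzzzzzTwwwwwwwwww ⇒ zzzzzzzzzzzTwwwwwwwwwww   [T ::= z T w]
zzzzzzzzzzzTwwwwwwwwwww ⇒ zzzzzzzzzzzwwwwwwwwwww   [T ::= epsilon]

T⇒zTw⇒zzTww⇒zzzTwww⇒zzzzTwwww⇒zzzzzTwwwww⇒zzzzzzTwwwwww⇒zzzzzzzTwwwwwww⇒zzzzzzzzTwwwwwwww⇒zzzzzzzzzTwwwwwwwww⇒zzzzzzzzzzTwwwwwwwwww⇒zzzzzzzzzzzTwwwwwwwwwww⇒zzzzzzzzzzzwwwwwwwwwww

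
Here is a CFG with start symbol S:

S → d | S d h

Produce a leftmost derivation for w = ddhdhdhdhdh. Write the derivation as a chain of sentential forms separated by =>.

S => Sdh   [S → S d h]
Sdh => Sdhdh   [S → S d h]
Sdhdh => Sdhdhdh   [S → S d h]
Sdhdhdh => Sdhdhdhdh   [S → S d h]
Sdhdhdhdh => Sdhdhdhdhdh   [S → S d h]
Sdhdhdhdhdh => ddhdhdhdhdh   [S → d]

S=>Sdh=>Sdhdh=>Sdhdhdh=>Sdhdhdhdh=>Sdhdhdhdhdh=>ddhdhdhdhdh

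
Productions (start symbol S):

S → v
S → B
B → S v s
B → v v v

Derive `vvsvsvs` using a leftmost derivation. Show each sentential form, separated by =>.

S => B   [S → B]
B => Svs   [B → S v s]
Svs => Bvs   [S → B]
Bvs => Svsvs   [B → S v s]
Svsvs => Bvsvs   [S → B]
Bvsvs => Svsvsvs   [B → S v s]
Svsvsvs => vvsvsvs   [S → v]

S => B => Svs => Bvs => Svsvs => Bvsvs => Svsvsvs => vvsvsvs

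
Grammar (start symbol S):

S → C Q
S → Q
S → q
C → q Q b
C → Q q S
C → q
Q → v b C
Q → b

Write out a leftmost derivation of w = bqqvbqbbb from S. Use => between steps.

S => CQ   [S → C Q]
CQ => QqSQ   [C → Q q S]
QqSQ => bqSQ   [Q → b]
bqSQ => bqCQQ   [S → C Q]
bqCQQ => bqqQbQQ   [C → q Q b]
bqqQbQQ => bqqvbCbQQ   [Q → v b C]
bqqvbCbQQ => bqqvbqbQQ   [C → q]
bqqvbqbQQ => bqqvbqbbQ   [Q → b]
bqqvbqbbQ => bqqvbqbbb   [Q → b]

S=>CQ=>QqSQ=>bqSQ=>bqCQQ=>bqqQbQQ=>bqqvbCbQQ=>bqqvbqbQQ=>bqqvbqbbQ=>bqqvbqbbb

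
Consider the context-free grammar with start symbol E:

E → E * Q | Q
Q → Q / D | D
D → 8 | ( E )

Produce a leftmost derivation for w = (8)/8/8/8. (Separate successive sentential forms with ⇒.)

E ⇒ Q ⇒ Q/D ⇒ Q/D/D ⇒ Q/D/D/D ⇒ D/D/D/D ⇒ (E)/D/D/D ⇒ (Q)/D/D/D ⇒ (D)/D/D/D ⇒ (8)/D/D/D ⇒ (8)/8/D/D ⇒ (8)/8/8/D ⇒ (8)/8/8/8

E ⇒ Q   [E → Q]
Q ⇒ Q/D   [Q → Q / D]
Q/D ⇒ Q/D/D   [Q → Q / D]
Q/D/D ⇒ Q/D/D/D   [Q → Q / D]
Q/D/D/D ⇒ D/D/D/D   [Q → D]
D/D/D/D ⇒ (E)/D/D/D   [D → ( E )]
(E)/D/D/D ⇒ (Q)/D/D/D   [E → Q]
(Q)/D/D/D ⇒ (D)/D/D/D   [Q → D]
(D)/D/D/D ⇒ (8)/D/D/D   [D → 8]
(8)/D/D/D ⇒ (8)/8/D/D   [D → 8]
(8)/8/D/D ⇒ (8)/8/8/D   [D → 8]
(8)/8/8/D ⇒ (8)/8/8/8   [D → 8]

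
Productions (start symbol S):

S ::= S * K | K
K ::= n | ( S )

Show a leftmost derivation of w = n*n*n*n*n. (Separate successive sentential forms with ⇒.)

S ⇒ S*K   [S ::= S * K]
S*K ⇒ S*K*K   [S ::= S * K]
S*K*K ⇒ S*K*K*K   [S ::= S * K]
S*K*K*K ⇒ S*K*K*K*K   [S ::= S * K]
S*K*K*K*K ⇒ K*K*K*K*K   [S ::= K]
K*K*K*K*K ⇒ n*K*K*K*K   [K ::= n]
n*K*K*K*K ⇒ n*n*K*K*K   [K ::= n]
n*n*K*K*K ⇒ n*n*n*K*K   [K ::= n]
n*n*n*K*K ⇒ n*n*n*n*K   [K ::= n]
n*n*n*n*K ⇒ n*n*n*n*n   [K ::= n]

S⇒S*K⇒S*K*K⇒S*K*K*K⇒S*K*K*K*K⇒K*K*K*K*K⇒n*K*K*K*K⇒n*n*K*K*K⇒n*n*n*K*K⇒n*n*n*n*K⇒n*n*n*n*n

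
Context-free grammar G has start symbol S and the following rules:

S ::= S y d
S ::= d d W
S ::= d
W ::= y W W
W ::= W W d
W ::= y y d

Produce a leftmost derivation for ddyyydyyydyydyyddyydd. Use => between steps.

S => ddW => ddWWd => ddyWWWd => ddyyydWWd => ddyyydWWdWd => ddyyydyWWWdWd => ddyyydyyydWWdWd => ddyyydyyydyydWdWd => ddyyydyyydyydyyddWd => ddyyydyyydyydyyddyydd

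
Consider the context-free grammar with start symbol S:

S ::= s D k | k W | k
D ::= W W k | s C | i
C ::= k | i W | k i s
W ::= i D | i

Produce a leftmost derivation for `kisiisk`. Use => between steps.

S => kW => kiD => kisC => kisiW => kisiiD => kisiisC => kisiisk

S => kW   [S ::= k W]
kW => kiD   [W ::= i D]
kiD => kisC   [D ::= s C]
kisC => kisiW   [C ::= i W]
kisiW => kisiiD   [W ::= i D]
kisiiD => kisiisC   [D ::= s C]
kisiisC => kisiisk   [C ::= k]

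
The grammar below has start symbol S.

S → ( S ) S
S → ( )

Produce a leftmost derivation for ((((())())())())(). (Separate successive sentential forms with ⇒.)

S ⇒ (S)S ⇒ ((S)S)S ⇒ (((S)S)S)S ⇒ ((((S)S)S)S)S ⇒ ((((())S)S)S)S ⇒ ((((())())S)S)S ⇒ ((((())())())S)S ⇒ ((((())())())())S ⇒ ((((())())())())()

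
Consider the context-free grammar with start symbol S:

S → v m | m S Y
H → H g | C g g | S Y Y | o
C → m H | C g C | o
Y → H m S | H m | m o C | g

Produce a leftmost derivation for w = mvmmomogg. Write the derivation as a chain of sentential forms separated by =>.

S => mSY   [S → m S Y]
mSY => mvmY   [S → v m]
mvmY => mvmmoC   [Y → m o C]
mvmmoC => mvmmomH   [C → m H]
mvmmomH => mvmmomCgg   [H → C g g]
mvmmomCgg => mvmmomogg   [C → o]

S => mSY => mvmY => mvmmoC => mvmmomH => mvmmomCgg => mvmmomogg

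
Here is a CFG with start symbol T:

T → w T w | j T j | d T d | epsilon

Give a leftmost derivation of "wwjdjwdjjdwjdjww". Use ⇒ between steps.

T ⇒ wTw ⇒ wwTww ⇒ wwjTjww ⇒ wwjdTdjww ⇒ wwjdjTjdjww ⇒ wwjdjwTwjdjww ⇒ wwjdjwdTdwjdjww ⇒ wwjdjwdjTjdwjdjww ⇒ wwjdjwdjjdwjdjww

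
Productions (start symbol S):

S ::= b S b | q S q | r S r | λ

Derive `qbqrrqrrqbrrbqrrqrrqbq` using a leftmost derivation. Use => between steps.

S => qSq   [S ::= q S q]
qSq => qbSbq   [S ::= b S b]
qbSbq => qbqSqbq   [S ::= q S q]
qbqSqbq => qbqrSrqbq   [S ::= r S r]
qbqrSrqbq => qbqrrSrrqbq   [S ::= r S r]
qbqrrSrrqbq => qbqrrqSqrrqbq   [S ::= q S q]
qbqrrqSqrrqbq => qbqrrqrSrqrrqbq   [S ::= r S r]
qbqrrqrSrqrrqbq => qbqrrqrrSrrqrrqbq   [S ::= r S r]
qbqrrqrrSrrqrrqbq => qbqrrqrrqSqrrqrrqbq   [S ::= q S q]
qbqrrqrrqSqrrqrrqbq => qbqrrqrrqbSbqrrqrrqbq   [S ::= b S b]
qbqrrqrrqbSbqrrqrrqbq => qbqrrqrrqbrSrbqrrqrrqbq   [S ::= r S r]
qbqrrqrrqbrSrbqrrqrrqbq => qbqrrqrrqbrrbqrrqrrqbq   [S ::= λ]

S=>qSq=>qbSbq=>qbqSqbq=>qbqrSrqbq=>qbqrrSrrqbq=>qbqrrqSqrrqbq=>qbqrrqrSrqrrqbq=>qbqrrqrrSrrqrrqbq=>qbqrrqrrqSqrrqrrqbq=>qbqrrqrrqbSbqrrqrrqbq=>qbqrrqrrqbrSrbqrrqrrqbq=>qbqrrqrrqbrrbqrrqrrqbq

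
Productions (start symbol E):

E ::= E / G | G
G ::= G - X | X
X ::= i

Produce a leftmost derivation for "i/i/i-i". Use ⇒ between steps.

E ⇒ E/G ⇒ E/G/G ⇒ G/G/G ⇒ X/G/G ⇒ i/G/G ⇒ i/X/G ⇒ i/i/G ⇒ i/i/G-X ⇒ i/i/X-X ⇒ i/i/i-X ⇒ i/i/i-i

E ⇒ E/G   [E ::= E / G]
E/G ⇒ E/G/G   [E ::= E / G]
E/G/G ⇒ G/G/G   [E ::= G]
G/G/G ⇒ X/G/G   [G ::= X]
X/G/G ⇒ i/G/G   [X ::= i]
i/G/G ⇒ i/X/G   [G ::= X]
i/X/G ⇒ i/i/G   [X ::= i]
i/i/G ⇒ i/i/G-X   [G ::= G - X]
i/i/G-X ⇒ i/i/X-X   [G ::= X]
i/i/X-X ⇒ i/i/i-X   [X ::= i]
i/i/i-X ⇒ i/i/i-i   [X ::= i]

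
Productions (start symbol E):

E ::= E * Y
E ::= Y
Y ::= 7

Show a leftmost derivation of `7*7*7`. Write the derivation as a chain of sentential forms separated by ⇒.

E ⇒ E*Y ⇒ E*Y*Y ⇒ Y*Y*Y ⇒ 7*Y*Y ⇒ 7*7*Y ⇒ 7*7*7

E ⇒ E*Y   [E ::= E * Y]
E*Y ⇒ E*Y*Y   [E ::= E * Y]
E*Y*Y ⇒ Y*Y*Y   [E ::= Y]
Y*Y*Y ⇒ 7*Y*Y   [Y ::= 7]
7*Y*Y ⇒ 7*7*Y   [Y ::= 7]
7*7*Y ⇒ 7*7*7   [Y ::= 7]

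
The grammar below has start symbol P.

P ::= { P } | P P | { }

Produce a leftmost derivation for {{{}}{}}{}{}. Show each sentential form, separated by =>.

P => PP   [P ::= P P]
PP => PPP   [P ::= P P]
PPP => {P}PP   [P ::= { P }]
{P}PP => {PP}PP   [P ::= P P]
{PP}PP => {{P}P}PP   [P ::= { P }]
{{P}P}PP => {{{}}P}PP   [P ::= { }]
{{{}}P}PP => {{{}}{}}PP   [P ::= { }]
{{{}}{}}PP => {{{}}{}}{}P   [P ::= { }]
{{{}}{}}{}P => {{{}}{}}{}{}   [P ::= { }]

P => PP => PPP => {P}PP => {PP}PP => {{P}P}PP => {{{}}P}PP => {{{}}{}}PP => {{{}}{}}{}P => {{{}}{}}{}{}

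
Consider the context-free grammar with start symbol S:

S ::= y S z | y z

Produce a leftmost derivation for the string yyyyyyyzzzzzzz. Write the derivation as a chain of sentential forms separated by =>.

S => ySz => yySzz => yyySzzz => yyyySzzzz => yyyyySzzzzz => yyyyyySzzzzzz => yyyyyyyzzzzzzz

S => ySz   [S ::= y S z]
ySz => yySzz   [S ::= y S z]
yySzz => yyySzzz   [S ::= y S z]
yyySzzz => yyyySzzzz   [S ::= y S z]
yyyySzzzz => yyyyySzzzzz   [S ::= y S z]
yyyyySzzzzz => yyyyyySzzzzzz   [S ::= y S z]
yyyyyySzzzzzz => yyyyyyyzzzzzzz   [S ::= y z]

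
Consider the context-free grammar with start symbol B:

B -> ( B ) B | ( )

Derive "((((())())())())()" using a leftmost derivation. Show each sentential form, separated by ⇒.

B ⇒ (B)B   [B -> ( B ) B]
(B)B ⇒ ((B)B)B   [B -> ( B ) B]
((B)B)B ⇒ (((B)B)B)B   [B -> ( B ) B]
(((B)B)B)B ⇒ ((((B)B)B)B)B   [B -> ( B ) B]
((((B)B)B)B)B ⇒ ((((())B)B)B)B   [B -> ( )]
((((())B)B)B)B ⇒ ((((())())B)B)B   [B -> ( )]
((((())())B)B)B ⇒ ((((())())())B)B   [B -> ( )]
((((())())())B)B ⇒ ((((())())())())B   [B -> ( )]
((((())())())())B ⇒ ((((())())())())()   [B -> ( )]

B ⇒ (B)B ⇒ ((B)B)B ⇒ (((B)B)B)B ⇒ ((((B)B)B)B)B ⇒ ((((())B)B)B)B ⇒ ((((())())B)B)B ⇒ ((((())())())B)B ⇒ ((((())())())())B ⇒ ((((())())())())()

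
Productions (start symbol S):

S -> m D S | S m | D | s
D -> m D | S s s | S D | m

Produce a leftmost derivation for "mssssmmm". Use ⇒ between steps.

S ⇒ Sm   [S -> S m]
Sm ⇒ Dm   [S -> D]
Dm ⇒ SDm   [D -> S D]
SDm ⇒ SmDm   [S -> S m]
SmDm ⇒ mDSmDm   [S -> m D S]
mDSmDm ⇒ mSssSmDm   [D -> S s s]
mSssSmDm ⇒ msssSmDm   [S -> s]
msssSmDm ⇒ mssssmDm   [S -> s]
mssssmDm ⇒ mssssmmm   [D -> m]

S⇒Sm⇒Dm⇒SDm⇒SmDm⇒mDSmDm⇒mSssSmDm⇒msssSmDm⇒mssssmDm⇒mssssmmm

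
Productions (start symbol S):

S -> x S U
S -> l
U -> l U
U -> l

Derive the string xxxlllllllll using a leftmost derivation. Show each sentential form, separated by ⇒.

S ⇒ xSU   [S -> x S U]
xSU ⇒ xxSUU   [S -> x S U]
xxSUU ⇒ xxxSUUU   [S -> x S U]
xxxSUUU ⇒ xxxlUUU   [S -> l]
xxxlUUU ⇒ xxxllUUU   [U -> l U]
xxxllUUU ⇒ xxxlllUUU   [U -> l U]
xxxlllUUU ⇒ xxxllllUU   [U -> l]
xxxllllUU ⇒ xxxlllllUU   [U -> l U]
xxxlllllUU ⇒ xxxllllllUU   [U -> l U]
xxxllllllUU ⇒ xxxlllllllUU   [U -> l U]
xxxlllllllUU ⇒ xxxllllllllU   [U -> l]
xxxllllllllU ⇒ xxxlllllllll   [U -> l]

S ⇒ xSU ⇒ xxSUU ⇒ xxxSUUU ⇒ xxxlUUU ⇒ xxxllUUU ⇒ xxxlllUUU ⇒ xxxllllUU ⇒ xxxlllllUU ⇒ xxxllllllUU ⇒ xxxlllllllUU ⇒ xxxllllllllU ⇒ xxxlllllllll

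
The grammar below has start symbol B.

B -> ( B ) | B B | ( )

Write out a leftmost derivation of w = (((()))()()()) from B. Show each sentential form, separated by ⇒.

B ⇒ (B) ⇒ (BB) ⇒ (BBB) ⇒ (BBBB) ⇒ ((B)BBB) ⇒ (((B))BBB) ⇒ (((()))BBB) ⇒ (((()))()BB) ⇒ (((()))()()B) ⇒ (((()))()()())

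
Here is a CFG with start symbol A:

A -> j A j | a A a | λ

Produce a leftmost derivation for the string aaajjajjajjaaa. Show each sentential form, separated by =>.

A => aAa => aaAaa => aaaAaaa => aaajAjaaa => aaajjAjjaaa => aaajjaAajjaaa => aaajjajAjajjaaa => aaajjajjajjaaa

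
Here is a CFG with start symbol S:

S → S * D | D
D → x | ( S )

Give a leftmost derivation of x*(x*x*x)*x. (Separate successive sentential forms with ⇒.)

S ⇒ S*D ⇒ S*D*D ⇒ D*D*D ⇒ x*D*D ⇒ x*(S)*D ⇒ x*(S*D)*D ⇒ x*(S*D*D)*D ⇒ x*(D*D*D)*D ⇒ x*(x*D*D)*D ⇒ x*(x*x*D)*D ⇒ x*(x*x*x)*D ⇒ x*(x*x*x)*x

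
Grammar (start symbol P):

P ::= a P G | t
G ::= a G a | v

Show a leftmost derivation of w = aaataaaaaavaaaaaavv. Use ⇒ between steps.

P ⇒ aPG   [P ::= a P G]
aPG ⇒ aaPGG   [P ::= a P G]
aaPGG ⇒ aaaPGGG   [P ::= a P G]
aaaPGGG ⇒ aaatGGG   [P ::= t]
aaatGGG ⇒ aaataGaGG   [G ::= a G a]
aaataGaGG ⇒ aaataaGaaGG   [G ::= a G a]
aaataaGaaGG ⇒ aaataaaGaaaGG   [G ::= a G a]
aaataaaGaaaGG ⇒ aaataaaaGaaaaGG   [G ::= a G a]
aaataaaaGaaaaGG ⇒ aaataaaaaGaaaaaGG   [G ::= a G a]
aaataaaaaGaaaaaGG ⇒ aaataaaaaaGaaaaaaGG   [G ::= a G a]
aaataaaaaaGaaaaaaGG ⇒ aaataaaaaavaaaaaaGG   [G ::= v]
aaataaaaaavaaaaaaGG ⇒ aaataaaaaavaaaaaavG   [G ::= v]
aaataaaaaavaaaaaavG ⇒ aaataaaaaavaaaaaavv   [G ::= v]

P ⇒ aPG ⇒ aaPGG ⇒ aaaPGGG ⇒ aaatGGG ⇒ aaataGaGG ⇒ aaataaGaaGG ⇒ aaataaaGaaaGG ⇒ aaataaaaGaaaaGG ⇒ aaataaaaaGaaaaaGG ⇒ aaataaaaaaGaaaaaaGG ⇒ aaataaaaaavaaaaaaGG ⇒ aaataaaaaavaaaaaavG ⇒ aaataaaaaavaaaaaavv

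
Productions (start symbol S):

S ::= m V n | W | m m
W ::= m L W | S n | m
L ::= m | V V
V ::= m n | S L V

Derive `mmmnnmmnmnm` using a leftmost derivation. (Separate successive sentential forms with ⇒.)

S ⇒ W   [S ::= W]
W ⇒ mLW   [W ::= m L W]
mLW ⇒ mVVW   [L ::= V V]
mVVW ⇒ mSLVVW   [V ::= S L V]
mSLVVW ⇒ mmVnLVVW   [S ::= m V n]
mmVnLVVW ⇒ mmmnnLVVW   [V ::= m n]
mmmnnLVVW ⇒ mmmnnmVVW   [L ::= m]
mmmnnmVVW ⇒ mmmnnmmnVW   [V ::= m n]
mmmnnmmnVW ⇒ mmmnnmmnmnW   [V ::= m n]
mmmnnmmnmnW ⇒ mmmnnmmnmnm   [W ::= m]

S ⇒ W ⇒ mLW ⇒ mVVW ⇒ mSLVVW ⇒ mmVnLVVW ⇒ mmmnnLVVW ⇒ mmmnnmVVW ⇒ mmmnnmmnVW ⇒ mmmnnmmnmnW ⇒ mmmnnmmnmnm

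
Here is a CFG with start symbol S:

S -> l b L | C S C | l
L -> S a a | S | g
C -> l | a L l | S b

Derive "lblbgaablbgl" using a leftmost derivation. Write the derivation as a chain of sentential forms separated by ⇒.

S ⇒ CSC ⇒ SbSC ⇒ lbLbSC ⇒ lbSaabSC ⇒ lblbLaabSC ⇒ lblbgaabSC ⇒ lblbgaablbLC ⇒ lblbgaablbgC ⇒ lblbgaablbgl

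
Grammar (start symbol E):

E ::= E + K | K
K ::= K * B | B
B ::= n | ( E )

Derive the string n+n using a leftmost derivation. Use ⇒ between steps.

E⇒E+K⇒K+K⇒B+K⇒n+K⇒n+B⇒n+n

E ⇒ E+K   [E ::= E + K]
E+K ⇒ K+K   [E ::= K]
K+K ⇒ B+K   [K ::= B]
B+K ⇒ n+K   [B ::= n]
n+K ⇒ n+B   [K ::= B]
n+B ⇒ n+n   [B ::= n]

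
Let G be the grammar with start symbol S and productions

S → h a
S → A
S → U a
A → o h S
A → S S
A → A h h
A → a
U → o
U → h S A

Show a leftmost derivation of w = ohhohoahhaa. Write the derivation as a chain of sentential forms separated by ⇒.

S ⇒ A   [S → A]
A ⇒ ohS   [A → o h S]
ohS ⇒ ohUa   [S → U a]
ohUa ⇒ ohhSAa   [U → h S A]
ohhSAa ⇒ ohhAAa   [S → A]
ohhAAa ⇒ ohhAhhAa   [A → A h h]
ohhAhhAa ⇒ ohhohShhAa   [A → o h S]
ohhohShhAa ⇒ ohhohUahhAa   [S → U a]
ohhohUahhAa ⇒ ohhohoahhAa   [U → o]
ohhohoahhAa ⇒ ohhohoahhaa   [A → a]

S⇒A⇒ohS⇒ohUa⇒ohhSAa⇒ohhAAa⇒ohhAhhAa⇒ohhohShhAa⇒ohhohUahhAa⇒ohhohoahhAa⇒ohhohoahhaa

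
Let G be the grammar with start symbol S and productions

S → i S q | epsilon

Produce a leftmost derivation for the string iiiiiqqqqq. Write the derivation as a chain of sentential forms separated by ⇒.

S ⇒ iSq ⇒ iiSqq ⇒ iiiSqqq ⇒ iiiiSqqqq ⇒ iiiiiSqqqqq ⇒ iiiiiqqqqq

S ⇒ iSq   [S → i S q]
iSq ⇒ iiSqq   [S → i S q]
iiSqq ⇒ iiiSqqq   [S → i S q]
iiiSqqq ⇒ iiiiSqqqq   [S → i S q]
iiiiSqqqq ⇒ iiiiiSqqqqq   [S → i S q]
iiiiiSqqqqq ⇒ iiiiiqqqqq   [S → epsilon]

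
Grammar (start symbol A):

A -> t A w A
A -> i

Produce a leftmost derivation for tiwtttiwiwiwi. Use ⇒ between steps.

A ⇒ tAwA   [A -> t A w A]
tAwA ⇒ tiwA   [A -> i]
tiwA ⇒ tiwtAwA   [A -> t A w A]
tiwtAwA ⇒ tiwttAwAwA   [A -> t A w A]
tiwttAwAwA ⇒ tiwtttAwAwAwA   [A -> t A w A]
tiwtttAwAwAwA ⇒ tiwtttiwAwAwA   [A -> i]
tiwtttiwAwAwA ⇒ tiwtttiwiwAwA   [A -> i]
tiwtttiwiwAwA ⇒ tiwtttiwiwiwA   [A -> i]
tiwtttiwiwiwA ⇒ tiwtttiwiwiwi   [A -> i]

A⇒tAwA⇒tiwA⇒tiwtAwA⇒tiwttAwAwA⇒tiwtttAwAwAwA⇒tiwtttiwAwAwA⇒tiwtttiwiwAwA⇒tiwtttiwiwiwA⇒tiwtttiwiwiwi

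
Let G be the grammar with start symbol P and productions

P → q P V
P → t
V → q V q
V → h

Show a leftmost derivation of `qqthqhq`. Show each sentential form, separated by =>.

P => qPV => qqPVV => qqtVV => qqthV => qqthqVq => qqthqhq

P => qPV   [P → q P V]
qPV => qqPVV   [P → q P V]
qqPVV => qqtVV   [P → t]
qqtVV => qqthV   [V → h]
qqthV => qqthqVq   [V → q V q]
qqthqVq => qqthqhq   [V → h]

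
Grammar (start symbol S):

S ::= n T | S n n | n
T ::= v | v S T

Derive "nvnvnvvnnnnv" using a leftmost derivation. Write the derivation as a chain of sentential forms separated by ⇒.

S⇒nT⇒nvST⇒nvSnnT⇒nvSnnnnT⇒nvnTnnnnT⇒nvnvSTnnnnT⇒nvnvnTTnnnnT⇒nvnvnvTnnnnT⇒nvnvnvvnnnnT⇒nvnvnvvnnnnv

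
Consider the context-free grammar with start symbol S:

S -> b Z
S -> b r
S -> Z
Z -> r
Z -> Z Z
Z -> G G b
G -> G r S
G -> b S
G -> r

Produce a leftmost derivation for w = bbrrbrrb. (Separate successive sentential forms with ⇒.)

S ⇒ Z   [S -> Z]
Z ⇒ GGb   [Z -> G G b]
GGb ⇒ bSGb   [G -> b S]
bSGb ⇒ bbZGb   [S -> b Z]
bbZGb ⇒ bbZZGb   [Z -> Z Z]
bbZZGb ⇒ bbGGbZGb   [Z -> G G b]
bbGGbZGb ⇒ bbrGbZGb   [G -> r]
bbrGbZGb ⇒ bbrrbZGb   [G -> r]
bbrrbZGb ⇒ bbrrbrGb   [Z -> r]
bbrrbrGb ⇒ bbrrbrrb   [G -> r]

S⇒Z⇒GGb⇒bSGb⇒bbZGb⇒bbZZGb⇒bbGGbZGb⇒bbrGbZGb⇒bbrrbZGb⇒bbrrbrGb⇒bbrrbrrb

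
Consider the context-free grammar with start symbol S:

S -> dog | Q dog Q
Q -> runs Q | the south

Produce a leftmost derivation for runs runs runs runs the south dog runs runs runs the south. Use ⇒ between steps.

S ⇒ Q dog Q ⇒ runs Q dog Q ⇒ runs runs Q dog Q ⇒ runs runs runs Q dog Q ⇒ runs runs runs runs Q dog Q ⇒ runs runs runs runs the south dog Q ⇒ runs runs runs runs the south dog runs Q ⇒ runs runs runs runs the south dog runs runs Q ⇒ runs runs runs runs the south dog runs runs runs Q ⇒ runs runs runs runs the south dog runs runs runs the south

S ⇒ Q dog Q   [S -> Q dog Q]
Q dog Q ⇒ runs Q dog Q   [Q -> runs Q]
runs Q dog Q ⇒ runs runs Q dog Q   [Q -> runs Q]
runs runs Q dog Q ⇒ runs runs runs Q dog Q   [Q -> runs Q]
runs runs runs Q dog Q ⇒ runs runs runs runs Q dog Q   [Q -> runs Q]
runs runs runs runs Q dog Q ⇒ runs runs runs runs the south dog Q   [Q -> the south]
runs runs runs runs the south dog Q ⇒ runs runs runs runs the south dog runs Q   [Q -> runs Q]
runs runs runs runs the south dog runs Q ⇒ runs runs runs runs the south dog runs runs Q   [Q -> runs Q]
runs runs runs runs the south dog runs runs Q ⇒ runs runs runs runs the south dog runs runs runs Q   [Q -> runs Q]
runs runs runs runs the south dog runs runs runs Q ⇒ runs runs runs runs the south dog runs runs runs the south   [Q -> the south]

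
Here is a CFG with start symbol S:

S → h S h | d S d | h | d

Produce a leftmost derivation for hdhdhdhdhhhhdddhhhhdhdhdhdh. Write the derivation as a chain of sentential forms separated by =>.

S => hSh => hdSdh => hdhShdh => hdhdSdhdh => hdhdhShdhdh => hdhdhdSdhdhdh => hdhdhdhShdhdhdh => hdhdhdhdSdhdhdhdh => hdhdhdhdhShdhdhdhdh => hdhdhdhdhhShhdhdhdhdh => hdhdhdhdhhhShhhdhdhdhdh => hdhdhdhdhhhhShhhhdhdhdhdh => hdhdhdhdhhhhdSdhhhhdhdhdhdh => hdhdhdhdhhhhdddhhhhdhdhdhdh

S => hSh   [S → h S h]
hSh => hdSdh   [S → d S d]
hdSdh => hdhShdh   [S → h S h]
hdhShdh => hdhdSdhdh   [S → d S d]
hdhdSdhdh => hdhdhShdhdh   [S → h S h]
hdhdhShdhdh => hdhdhdSdhdhdh   [S → d S d]
hdhdhdSdhdhdh => hdhdhdhShdhdhdh   [S → h S h]
hdhdhdhShdhdhdh => hdhdhdhdSdhdhdhdh   [S → d S d]
hdhdhdhdSdhdhdhdh => hdhdhdhdhShdhdhdhdh   [S → h S h]
hdhdhdhdhShdhdhdhdh => hdhdhdhdhhShhdhdhdhdh   [S → h S h]
hdhdhdhdhhShhdhdhdhdh => hdhdhdhdhhhShhhdhdhdhdh   [S → h S h]
hdhdhdhdhhhShhhdhdhdhdh => hdhdhdhdhhhhShhhhdhdhdhdh   [S → h S h]
hdhdhdhdhhhhShhhhdhdhdhdh => hdhdhdhdhhhhdSdhhhhdhdhdhdh   [S → d S d]
hdhdhdhdhhhhdSdhhhhdhdhdhdh => hdhdhdhdhhhhdddhhhhdhdhdhdh   [S → d]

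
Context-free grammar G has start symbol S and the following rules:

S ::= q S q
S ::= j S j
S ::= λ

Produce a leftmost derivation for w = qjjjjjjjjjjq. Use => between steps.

S => qSq => qjSjq => qjjSjjq => qjjjSjjjq => qjjjjSjjjjq => qjjjjjSjjjjjq => qjjjjjjjjjjq

S => qSq   [S ::= q S q]
qSq => qjSjq   [S ::= j S j]
qjSjq => qjjSjjq   [S ::= j S j]
qjjSjjq => qjjjSjjjq   [S ::= j S j]
qjjjSjjjq => qjjjjSjjjjq   [S ::= j S j]
qjjjjSjjjjq => qjjjjjSjjjjjq   [S ::= j S j]
qjjjjjSjjjjjq => qjjjjjjjjjjq   [S ::= λ]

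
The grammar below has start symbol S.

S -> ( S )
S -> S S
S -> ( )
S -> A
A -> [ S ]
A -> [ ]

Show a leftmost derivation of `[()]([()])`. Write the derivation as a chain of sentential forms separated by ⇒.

S ⇒ SS ⇒ AS ⇒ [S]S ⇒ [()]S ⇒ [()](S) ⇒ [()](A) ⇒ [()]([S]) ⇒ [()]([()])

S ⇒ SS   [S -> S S]
SS ⇒ AS   [S -> A]
AS ⇒ [S]S   [A -> [ S ]]
[S]S ⇒ [()]S   [S -> ( )]
[()]S ⇒ [()](S)   [S -> ( S )]
[()](S) ⇒ [()](A)   [S -> A]
[()](A) ⇒ [()]([S])   [A -> [ S ]]
[()]([S]) ⇒ [()]([()])   [S -> ( )]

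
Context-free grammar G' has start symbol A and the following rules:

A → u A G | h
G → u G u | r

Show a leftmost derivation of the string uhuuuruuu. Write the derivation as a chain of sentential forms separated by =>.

A => uAG   [A → u A G]
uAG => uhG   [A → h]
uhG => uhuGu   [G → u G u]
uhuGu => uhuuGuu   [G → u G u]
uhuuGuu => uhuuuGuuu   [G → u G u]
uhuuuGuuu => uhuuuruuu   [G → r]

A => uAG => uhG => uhuGu => uhuuGuu => uhuuuGuuu => uhuuuruuu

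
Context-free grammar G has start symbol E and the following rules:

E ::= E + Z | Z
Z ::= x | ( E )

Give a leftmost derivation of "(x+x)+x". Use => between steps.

E=>E+Z=>Z+Z=>(E)+Z=>(E+Z)+Z=>(Z+Z)+Z=>(x+Z)+Z=>(x+x)+Z=>(x+x)+x

E => E+Z   [E ::= E + Z]
E+Z => Z+Z   [E ::= Z]
Z+Z => (E)+Z   [Z ::= ( E )]
(E)+Z => (E+Z)+Z   [E ::= E + Z]
(E+Z)+Z => (Z+Z)+Z   [E ::= Z]
(Z+Z)+Z => (x+Z)+Z   [Z ::= x]
(x+Z)+Z => (x+x)+Z   [Z ::= x]
(x+x)+Z => (x+x)+x   [Z ::= x]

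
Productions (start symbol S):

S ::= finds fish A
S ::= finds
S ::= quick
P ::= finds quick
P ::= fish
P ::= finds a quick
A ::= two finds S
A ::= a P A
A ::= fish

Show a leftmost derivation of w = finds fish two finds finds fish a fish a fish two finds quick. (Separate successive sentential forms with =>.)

S => finds fish A => finds fish two finds S => finds fish two finds finds fish A => finds fish two finds finds fish a P A => finds fish two finds finds fish a fish A => finds fish two finds finds fish a fish a P A => finds fish two finds finds fish a fish a fish A => finds fish two finds finds fish a fish a fish two finds S => finds fish two finds finds fish a fish a fish two finds quick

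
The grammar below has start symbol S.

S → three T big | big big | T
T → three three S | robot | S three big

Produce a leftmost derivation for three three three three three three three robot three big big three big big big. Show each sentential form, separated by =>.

S => three T big   [S → three T big]
three T big => three three three S big   [T → three three S]
three three three S big => three three three three T big big   [S → three T big]
three three three three T big big => three three three three S three big big big   [T → S three big]
three three three three S three big big big => three three three three T three big big big   [S → T]
three three three three T three big big big => three three three three three three S three big big big   [T → three three S]
three three three three three three S three big big big => three three three three three three three T big three big big big   [S → three T big]
three three three three three three three T big three big big big => three three three three three three three S three big big three big big big   [T → S three big]
three three three three three three three S three big big three big big big => three three three three three three three T three big big three big big big   [S → T]
three three three three three three three T three big big three big big big => three three three three three three three robot three big big three big big big   [T → robot]

S => three T big => three three three S big => three three three three T big big => three three three three S three big big big => three three three three T three big big big => three three three three three three S three big big big => three three three three three three three T big three big big big => three three three three three three three S three big big three big big big => three three three three three three three T three big big three big big big => three three three three three three three robot three big big three big big big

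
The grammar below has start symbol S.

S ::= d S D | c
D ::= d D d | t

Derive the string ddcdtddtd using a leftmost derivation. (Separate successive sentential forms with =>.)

S => dSD => ddSDD => ddcDD => ddcdDdD => ddcdtdD => ddcdtddDd => ddcdtddtd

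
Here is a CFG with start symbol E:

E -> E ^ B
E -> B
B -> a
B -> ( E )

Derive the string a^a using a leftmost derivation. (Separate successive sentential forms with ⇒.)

E ⇒ E^B ⇒ B^B ⇒ a^B ⇒ a^a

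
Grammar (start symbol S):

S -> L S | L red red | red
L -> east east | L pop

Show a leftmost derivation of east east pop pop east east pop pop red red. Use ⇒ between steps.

S ⇒ L S ⇒ L pop S ⇒ L pop pop S ⇒ east east pop pop S ⇒ east east pop pop L red red ⇒ east east pop pop L pop red red ⇒ east east pop pop L pop pop red red ⇒ east east pop pop east east pop pop red red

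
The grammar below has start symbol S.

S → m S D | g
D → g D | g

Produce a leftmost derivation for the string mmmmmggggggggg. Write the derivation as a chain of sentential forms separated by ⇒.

S ⇒ mSD ⇒ mmSDD ⇒ mmmSDDD ⇒ mmmmSDDDD ⇒ mmmmmSDDDDD ⇒ mmmmmgDDDDD ⇒ mmmmmggDDDD ⇒ mmmmmgggDDDD ⇒ mmmmmggggDDDD ⇒ mmmmmgggggDDD ⇒ mmmmmggggggDDD ⇒ mmmmmgggggggDD ⇒ mmmmmggggggggD ⇒ mmmmmggggggggg

S ⇒ mSD   [S → m S D]
mSD ⇒ mmSDD   [S → m S D]
mmSDD ⇒ mmmSDDD   [S → m S D]
mmmSDDD ⇒ mmmmSDDDD   [S → m S D]
mmmmSDDDD ⇒ mmmmmSDDDDD   [S → m S D]
mmmmmSDDDDD ⇒ mmmmmgDDDDD   [S → g]
mmmmmgDDDDD ⇒ mmmmmggDDDD   [D → g]
mmmmmggDDDD ⇒ mmmmmgggDDDD   [D → g D]
mmmmmgggDDDD ⇒ mmmmmggggDDDD   [D → g D]
mmmmmggggDDDD ⇒ mmmmmgggggDDD   [D → g]
mmmmmgggggDDD ⇒ mmmmmggggggDDD   [D → g D]
mmmmmggggggDDD ⇒ mmmmmgggggggDD   [D → g]
mmmmmgggggggDD ⇒ mmmmmggggggggD   [D → g]
mmmmmggggggggD ⇒ mmmmmggggggggg   [D → g]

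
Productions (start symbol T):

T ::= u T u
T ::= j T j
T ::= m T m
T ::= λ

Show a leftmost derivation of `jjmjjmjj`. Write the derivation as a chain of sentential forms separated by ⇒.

T ⇒ jTj   [T ::= j T j]
jTj ⇒ jjTjj   [T ::= j T j]
jjTjj ⇒ jjmTmjj   [T ::= m T m]
jjmTmjj ⇒ jjmjTjmjj   [T ::= j T j]
jjmjTjmjj ⇒ jjmjjmjj   [T ::= λ]

T ⇒ jTj ⇒ jjTjj ⇒ jjmTmjj ⇒ jjmjTjmjj ⇒ jjmjjmjj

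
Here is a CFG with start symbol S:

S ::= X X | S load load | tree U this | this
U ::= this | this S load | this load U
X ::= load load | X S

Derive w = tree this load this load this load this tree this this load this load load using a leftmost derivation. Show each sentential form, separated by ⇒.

S ⇒ S load load   [S ::= S load load]
S load load ⇒ tree U this load load   [S ::= tree U this]
tree U this load load ⇒ tree this load U this load load   [U ::= this load U]
tree this load U this load load ⇒ tree this load this load U this load load   [U ::= this load U]
tree this load this load U this load load ⇒ tree this load this load this load U this load load   [U ::= this load U]
tree this load this load this load U this load load ⇒ tree this load this load this load this S load this load load   [U ::= this S load]
tree this load this load this load this S load this load load ⇒ tree this load this load this load this tree U this load this load load   [S ::= tree U this]
tree this load this load this load this tree U this load this load load ⇒ tree this load this load this load this tree this this load this load load   [U ::= this]

S ⇒ S load load ⇒ tree U this load load ⇒ tree this load U this load load ⇒ tree this load this load U this load load ⇒ tree this load this load this load U this load load ⇒ tree this load this load this load this S load this load load ⇒ tree this load this load this load this tree U this load this load load ⇒ tree this load this load this load this tree this this load this load load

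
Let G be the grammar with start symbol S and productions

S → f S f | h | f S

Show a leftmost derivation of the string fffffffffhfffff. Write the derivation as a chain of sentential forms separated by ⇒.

S ⇒ fSf   [S → f S f]
fSf ⇒ ffSff   [S → f S f]
ffSff ⇒ fffSfff   [S → f S f]
fffSfff ⇒ ffffSfff   [S → f S]
ffffSfff ⇒ fffffSfff   [S → f S]
fffffSfff ⇒ ffffffSfff   [S → f S]
ffffffSfff ⇒ fffffffSffff   [S → f S f]
fffffffSffff ⇒ ffffffffSfffff   [S → f S f]
ffffffffSfffff ⇒ fffffffffSfffff   [S → f S]
fffffffffSfffff ⇒ fffffffffhfffff   [S → h]

S ⇒ fSf ⇒ ffSff ⇒ fffSfff ⇒ ffffSfff ⇒ fffffSfff ⇒ ffffffSfff ⇒ fffffffSffff ⇒ ffffffffSfffff ⇒ fffffffffSfffff ⇒ fffffffffhfffff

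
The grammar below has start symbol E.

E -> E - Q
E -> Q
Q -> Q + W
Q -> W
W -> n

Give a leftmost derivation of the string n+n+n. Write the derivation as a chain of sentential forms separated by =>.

E=>Q=>Q+W=>Q+W+W=>W+W+W=>n+W+W=>n+n+W=>n+n+n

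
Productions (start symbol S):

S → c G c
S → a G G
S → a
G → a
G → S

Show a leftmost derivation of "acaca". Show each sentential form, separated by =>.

S => aGG   [S → a G G]
aGG => aSG   [G → S]
aSG => acGcG   [S → c G c]
acGcG => acacG   [G → a]
acacG => acacS   [G → S]
acacS => acaca   [S → a]

S => aGG => aSG => acGcG => acacG => acacS => acaca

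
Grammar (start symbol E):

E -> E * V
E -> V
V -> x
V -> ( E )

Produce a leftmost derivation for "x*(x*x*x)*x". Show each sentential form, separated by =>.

E => E*V   [E -> E * V]
E*V => E*V*V   [E -> E * V]
E*V*V => V*V*V   [E -> V]
V*V*V => x*V*V   [V -> x]
x*V*V => x*(E)*V   [V -> ( E )]
x*(E)*V => x*(E*V)*V   [E -> E * V]
x*(E*V)*V => x*(E*V*V)*V   [E -> E * V]
x*(E*V*V)*V => x*(V*V*V)*V   [E -> V]
x*(V*V*V)*V => x*(x*V*V)*V   [V -> x]
x*(x*V*V)*V => x*(x*x*V)*V   [V -> x]
x*(x*x*V)*V => x*(x*x*x)*V   [V -> x]
x*(x*x*x)*V => x*(x*x*x)*x   [V -> x]

E => E*V => E*V*V => V*V*V => x*V*V => x*(E)*V => x*(E*V)*V => x*(E*V*V)*V => x*(V*V*V)*V => x*(x*V*V)*V => x*(x*x*V)*V => x*(x*x*x)*V => x*(x*x*x)*x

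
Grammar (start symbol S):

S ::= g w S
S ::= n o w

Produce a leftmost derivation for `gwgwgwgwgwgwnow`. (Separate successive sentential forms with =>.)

S => gwS => gwgwS => gwgwgwS => gwgwgwgwS => gwgwgwgwgwS => gwgwgwgwgwgwS => gwgwgwgwgwgwnow

S => gwS   [S ::= g w S]
gwS => gwgwS   [S ::= g w S]
gwgwS => gwgwgwS   [S ::= g w S]
gwgwgwS => gwgwgwgwS   [S ::= g w S]
gwgwgwgwS => gwgwgwgwgwS   [S ::= g w S]
gwgwgwgwgwS => gwgwgwgwgwgwS   [S ::= g w S]
gwgwgwgwgwgwS => gwgwgwgwgwgwnow   [S ::= n o w]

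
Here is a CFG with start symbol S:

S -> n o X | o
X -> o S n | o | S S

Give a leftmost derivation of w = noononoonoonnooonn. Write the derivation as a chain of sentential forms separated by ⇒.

S ⇒ noX   [S -> n o X]
noX ⇒ nooSn   [X -> o S n]
nooSn ⇒ noonoXn   [S -> n o X]
noonoXn ⇒ noonoSSn   [X -> S S]
noonoSSn ⇒ noononoXSn   [S -> n o X]
noononoXSn ⇒ noononooSnSn   [X -> o S n]
noononooSnSn ⇒ noononoonoXnSn   [S -> n o X]
noononoonoXnSn ⇒ noononoonoonSn   [X -> o]
noononoonoonSn ⇒ noononoonoonnoXn   [S -> n o X]
noononoonoonnoXn ⇒ noononoonoonnooSnn   [X -> o S n]
noononoonoonnooSnn ⇒ noononoonoonnooonn   [S -> o]

S ⇒ noX ⇒ nooSn ⇒ noonoXn ⇒ noonoSSn ⇒ noononoXSn ⇒ noononooSnSn ⇒ noononoonoXnSn ⇒ noononoonoonSn ⇒ noononoonoonnoXn ⇒ noononoonoonnooSnn ⇒ noononoonoonnooonn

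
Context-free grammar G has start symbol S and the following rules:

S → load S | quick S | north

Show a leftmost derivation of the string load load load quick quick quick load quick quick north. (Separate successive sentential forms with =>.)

S => load S   [S → load S]
load S => load load S   [S → load S]
load load S => load load load S   [S → load S]
load load load S => load load load quick S   [S → quick S]
load load load quick S => load load load quick quick S   [S → quick S]
load load load quick quick S => load load load quick quick quick S   [S → quick S]
load load load quick quick quick S => load load load quick quick quick load S   [S → load S]
load load load quick quick quick load S => load load load quick quick quick load quick S   [S → quick S]
load load load quick quick quick load quick S => load load load quick quick quick load quick quick S   [S → quick S]
load load load quick quick quick load quick quick S => load load load quick quick quick load quick quick north   [S → north]

S => load S => load load S => load load load S => load load load quick S => load load load quick quick S => load load load quick quick quick S => load load load quick quick quick load S => load load load quick quick quick load quick S => load load load quick quick quick load quick quick S => load load load quick quick quick load quick quick north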